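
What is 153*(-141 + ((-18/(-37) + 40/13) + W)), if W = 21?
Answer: -8568918/481 ≈ -17815.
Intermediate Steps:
153*(-141 + ((-18/(-37) + 40/13) + W)) = 153*(-141 + ((-18/(-37) + 40/13) + 21)) = 153*(-141 + ((-18*(-1/37) + 40*(1/13)) + 21)) = 153*(-141 + ((18/37 + 40/13) + 21)) = 153*(-141 + (1714/481 + 21)) = 153*(-141 + 11815/481) = 153*(-56006/481) = -8568918/481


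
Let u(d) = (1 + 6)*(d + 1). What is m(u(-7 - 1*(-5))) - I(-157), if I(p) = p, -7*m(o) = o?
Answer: 158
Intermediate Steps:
u(d) = 7 + 7*d (u(d) = 7*(1 + d) = 7 + 7*d)
m(o) = -o/7
m(u(-7 - 1*(-5))) - I(-157) = -(7 + 7*(-7 - 1*(-5)))/7 - 1*(-157) = -(7 + 7*(-7 + 5))/7 + 157 = -(7 + 7*(-2))/7 + 157 = -(7 - 14)/7 + 157 = -⅐*(-7) + 157 = 1 + 157 = 158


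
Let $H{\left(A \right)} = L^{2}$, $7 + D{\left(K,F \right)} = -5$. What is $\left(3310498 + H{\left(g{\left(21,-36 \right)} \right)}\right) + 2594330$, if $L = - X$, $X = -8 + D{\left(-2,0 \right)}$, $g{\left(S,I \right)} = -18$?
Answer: $5905228$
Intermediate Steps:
$D{\left(K,F \right)} = -12$ ($D{\left(K,F \right)} = -7 - 5 = -12$)
$X = -20$ ($X = -8 - 12 = -20$)
$L = 20$ ($L = \left(-1\right) \left(-20\right) = 20$)
$H{\left(A \right)} = 400$ ($H{\left(A \right)} = 20^{2} = 400$)
$\left(3310498 + H{\left(g{\left(21,-36 \right)} \right)}\right) + 2594330 = \left(3310498 + 400\right) + 2594330 = 3310898 + 2594330 = 5905228$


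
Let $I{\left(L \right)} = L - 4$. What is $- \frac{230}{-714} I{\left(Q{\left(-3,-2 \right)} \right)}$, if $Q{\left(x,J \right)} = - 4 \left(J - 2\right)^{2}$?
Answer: $- \frac{460}{21} \approx -21.905$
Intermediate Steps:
$Q{\left(x,J \right)} = - 4 \left(-2 + J\right)^{2}$
$I{\left(L \right)} = -4 + L$
$- \frac{230}{-714} I{\left(Q{\left(-3,-2 \right)} \right)} = - \frac{230}{-714} \left(-4 - 4 \left(-2 - 2\right)^{2}\right) = \left(-230\right) \left(- \frac{1}{714}\right) \left(-4 - 4 \left(-4\right)^{2}\right) = \frac{115 \left(-4 - 64\right)}{357} = \frac{115}{357} \left(-68\right) = - \frac{460}{21}$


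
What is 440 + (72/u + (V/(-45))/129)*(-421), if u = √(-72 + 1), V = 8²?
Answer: 2581144/5805 + 30312*I*√71/71 ≈ 444.64 + 3597.4*I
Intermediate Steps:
V = 64
u = I*√71 (u = √(-71) = I*√71 ≈ 8.4261*I)
440 + (72/u + (V/(-45))/129)*(-421) = 440 + (72/((I*√71)) + (64/(-45))/129)*(-421) = 440 + (72*(-I*√71/71) + (64*(-1/45))*(1/129))*(-421) = 440 + (-72*I*√71/71 - 64/45*1/129)*(-421) = 440 + (-72*I*√71/71 - 64/5805)*(-421) = 440 + (-64/5805 - 72*I*√71/71)*(-421) = 440 + (26944/5805 + 30312*I*√71/71) = 2581144/5805 + 30312*I*√71/71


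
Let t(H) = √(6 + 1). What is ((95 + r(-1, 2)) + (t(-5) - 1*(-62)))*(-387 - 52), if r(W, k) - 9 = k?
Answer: -73752 - 439*√7 ≈ -74914.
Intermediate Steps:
t(H) = √7
r(W, k) = 9 + k
((95 + r(-1, 2)) + (t(-5) - 1*(-62)))*(-387 - 52) = ((95 + (9 + 2)) + (√7 - 1*(-62)))*(-387 - 52) = ((95 + 11) + (√7 + 62))*(-439) = (106 + (62 + √7))*(-439) = (168 + √7)*(-439) = -73752 - 439*√7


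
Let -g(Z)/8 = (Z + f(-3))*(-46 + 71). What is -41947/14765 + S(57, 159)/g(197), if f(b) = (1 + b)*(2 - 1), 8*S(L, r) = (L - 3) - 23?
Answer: -2617584343/921336000 ≈ -2.8411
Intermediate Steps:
S(L, r) = -13/4 + L/8 (S(L, r) = ((L - 3) - 23)/8 = ((-3 + L) - 23)/8 = (-26 + L)/8 = -13/4 + L/8)
f(b) = 1 + b (f(b) = (1 + b)*1 = 1 + b)
g(Z) = 400 - 200*Z (g(Z) = -8*(Z + (1 - 3))*(-46 + 71) = -8*(Z - 2)*25 = -8*(-2 + Z)*25 = -8*(-50 + 25*Z) = 400 - 200*Z)
-41947/14765 + S(57, 159)/g(197) = -41947/14765 + (-13/4 + (⅛)*57)/(400 - 200*197) = -41947*1/14765 + (-13/4 + 57/8)/(400 - 39400) = -41947/14765 + (31/8)/(-39000) = -41947/14765 + (31/8)*(-1/39000) = -41947/14765 - 31/312000 = -2617584343/921336000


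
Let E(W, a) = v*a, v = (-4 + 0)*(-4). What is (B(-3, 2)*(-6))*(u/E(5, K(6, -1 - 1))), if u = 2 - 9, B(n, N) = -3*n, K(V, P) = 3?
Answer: 63/8 ≈ 7.8750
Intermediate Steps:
v = 16 (v = -4*(-4) = 16)
E(W, a) = 16*a
u = -7
(B(-3, 2)*(-6))*(u/E(5, K(6, -1 - 1))) = (-3*(-3)*(-6))*(-7/(16*3)) = (9*(-6))*(-7/48) = -(-378)/48 = -54*(-7/48) = 63/8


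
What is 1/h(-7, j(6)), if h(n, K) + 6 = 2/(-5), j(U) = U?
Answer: -5/32 ≈ -0.15625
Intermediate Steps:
h(n, K) = -32/5 (h(n, K) = -6 + 2/(-5) = -6 + 2*(-⅕) = -6 - ⅖ = -32/5)
1/h(-7, j(6)) = 1/(-32/5) = -5/32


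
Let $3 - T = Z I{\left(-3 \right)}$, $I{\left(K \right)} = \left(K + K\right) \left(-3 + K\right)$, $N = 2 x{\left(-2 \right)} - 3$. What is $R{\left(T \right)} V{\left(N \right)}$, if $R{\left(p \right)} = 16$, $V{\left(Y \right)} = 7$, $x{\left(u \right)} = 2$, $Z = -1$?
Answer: $112$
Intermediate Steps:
$N = 1$ ($N = 2 \cdot 2 - 3 = 4 - 3 = 1$)
$I{\left(K \right)} = 2 K \left(-3 + K\right)$
$T = 39$ ($T = 3 - - 2 \left(-3\right) \left(-3 - 3\right) = 3 - - 2 \left(-3\right) \left(-6\right) = 3 - \left(-1\right) 36 = 3 - -36 = 3 + 36 = 39$)
$R{\left(T \right)} V{\left(N \right)} = 16 \cdot 7 = 112$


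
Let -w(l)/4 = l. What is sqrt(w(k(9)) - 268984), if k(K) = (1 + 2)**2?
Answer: 2*I*sqrt(67255) ≈ 518.67*I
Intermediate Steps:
k(K) = 9 (k(K) = 3**2 = 9)
w(l) = -4*l
sqrt(w(k(9)) - 268984) = sqrt(-4*9 - 268984) = sqrt(-36 - 268984) = sqrt(-269020) = 2*I*sqrt(67255)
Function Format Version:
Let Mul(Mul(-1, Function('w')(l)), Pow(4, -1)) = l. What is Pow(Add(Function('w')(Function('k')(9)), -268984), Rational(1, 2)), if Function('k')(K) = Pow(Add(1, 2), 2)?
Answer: Mul(2, I, Pow(67255, Rational(1, 2))) ≈ Mul(518.67, I)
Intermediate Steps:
Function('k')(K) = 9 (Function('k')(K) = Pow(3, 2) = 9)
Function('w')(l) = Mul(-4, l)
Pow(Add(Function('w')(Function('k')(9)), -268984), Rational(1, 2)) = Pow(Add(Mul(-4, 9), -268984), Rational(1, 2)) = Pow(Add(-36, -268984), Rational(1, 2)) = Pow(-269020, Rational(1, 2)) = Mul(2, I, Pow(67255, Rational(1, 2)))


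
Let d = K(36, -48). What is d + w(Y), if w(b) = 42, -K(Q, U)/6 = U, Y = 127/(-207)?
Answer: 330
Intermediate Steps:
Y = -127/207 (Y = 127*(-1/207) = -127/207 ≈ -0.61353)
K(Q, U) = -6*U
d = 288 (d = -6*(-48) = 288)
d + w(Y) = 288 + 42 = 330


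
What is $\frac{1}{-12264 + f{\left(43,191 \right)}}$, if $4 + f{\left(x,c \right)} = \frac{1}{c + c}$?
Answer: $- \frac{382}{4686375} \approx -8.1513 \cdot 10^{-5}$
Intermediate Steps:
$f{\left(x,c \right)} = -4 + \frac{1}{2 c}$ ($f{\left(x,c \right)} = -4 + \frac{1}{c + c} = -4 + \frac{1}{2 c}$)
$\frac{1}{-12264 + f{\left(43,191 \right)}} = \frac{1}{-12264 - \left(4 - \frac{1}{2 \cdot 191}\right)} = \frac{1}{-12264 + \left(-4 + \frac{1}{2} \cdot \frac{1}{191}\right)} = \frac{1}{-12264 + \left(-4 + \frac{1}{382}\right)} = \frac{1}{-12264 - \frac{1527}{382}} = \frac{1}{- \frac{4686375}{382}} = - \frac{382}{4686375}$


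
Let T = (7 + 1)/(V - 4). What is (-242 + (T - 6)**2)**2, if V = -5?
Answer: 248314564/6561 ≈ 37847.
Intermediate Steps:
T = -8/9 (T = (7 + 1)/(-5 - 4) = 8/(-9) = 8*(-1/9) = -8/9 ≈ -0.88889)
(-242 + (T - 6)**2)**2 = (-242 + (-8/9 - 6)**2)**2 = (-242 + (-62/9)**2)**2 = (-242 + 3844/81)**2 = (-15758/81)**2 = 248314564/6561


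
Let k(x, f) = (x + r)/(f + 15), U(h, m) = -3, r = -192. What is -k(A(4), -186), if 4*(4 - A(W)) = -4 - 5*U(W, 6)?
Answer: -763/684 ≈ -1.1155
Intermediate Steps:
A(W) = 5/4 (A(W) = 4 - (-4 - 5*(-3))/4 = 4 - (-4 + 15)/4 = 4 - ¼*11 = 4 - 11/4 = 5/4)
k(x, f) = (-192 + x)/(15 + f) (k(x, f) = (x - 192)/(f + 15) = (-192 + x)/(15 + f))
-k(A(4), -186) = -(-192 + 5/4)/(15 - 186) = -(-763)/((-171)*4) = -(-1)*(-763)/(171*4) = -1*763/684 = -763/684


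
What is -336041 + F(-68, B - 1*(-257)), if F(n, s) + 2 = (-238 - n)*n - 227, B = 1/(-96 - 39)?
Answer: -324710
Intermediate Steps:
B = -1/135 (B = 1/(-135) = -1/135 ≈ -0.0074074)
F(n, s) = -229 + n*(-238 - n) (F(n, s) = -2 + ((-238 - n)*n - 227) = -2 + (n*(-238 - n) - 227) = -2 + (-227 + n*(-238 - n)) = -229 + n*(-238 - n))
-336041 + F(-68, B - 1*(-257)) = -336041 + (-229 - 1*(-68)² - 238*(-68)) = -336041 + (-229 - 1*4624 + 16184) = -336041 + (-229 - 4624 + 16184) = -336041 + 11331 = -324710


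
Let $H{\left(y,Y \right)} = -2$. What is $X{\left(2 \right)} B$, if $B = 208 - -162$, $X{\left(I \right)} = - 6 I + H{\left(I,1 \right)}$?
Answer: $-5180$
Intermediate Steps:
$X{\left(I \right)} = -2 - 6 I$ ($X{\left(I \right)} = - 6 I - 2 = -2 - 6 I$)
$B = 370$ ($B = 208 + 162 = 370$)
$X{\left(2 \right)} B = \left(-2 - 12\right) 370 = \left(-14\right) 370 = -5180$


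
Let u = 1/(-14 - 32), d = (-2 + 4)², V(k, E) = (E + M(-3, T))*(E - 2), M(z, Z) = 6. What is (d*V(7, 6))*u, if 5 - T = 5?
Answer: -96/23 ≈ -4.1739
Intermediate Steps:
T = 0 (T = 5 - 1*5 = 5 - 5 = 0)
V(k, E) = (-2 + E)*(6 + E) (V(k, E) = (E + 6)*(E - 2) = (6 + E)*(-2 + E) = (-2 + E)*(6 + E))
d = 4 (d = 2² = 4)
u = -1/46 (u = 1/(-46) = -1/46 ≈ -0.021739)
(d*V(7, 6))*u = (4*(-12 + 6² + 4*6))*(-1/46) = (4*(-12 + 36 + 24))*(-1/46) = (4*48)*(-1/46) = 192*(-1/46) = -96/23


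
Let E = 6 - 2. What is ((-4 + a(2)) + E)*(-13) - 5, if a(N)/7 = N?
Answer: -187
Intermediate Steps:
E = 4
a(N) = 7*N
((-4 + a(2)) + E)*(-13) - 5 = ((-4 + 7*2) + 4)*(-13) - 5 = ((-4 + 14) + 4)*(-13) - 5 = (10 + 4)*(-13) - 5 = 14*(-13) - 5 = -182 - 5 = -187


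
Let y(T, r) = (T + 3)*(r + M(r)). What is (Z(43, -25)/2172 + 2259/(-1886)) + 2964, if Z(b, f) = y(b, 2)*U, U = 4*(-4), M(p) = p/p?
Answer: 1011052921/341366 ≈ 2961.8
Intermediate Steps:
M(p) = 1
y(T, r) = (1 + r)*(3 + T) (y(T, r) = (T + 3)*(r + 1) = (3 + T)*(1 + r) = (1 + r)*(3 + T))
U = -16
Z(b, f) = -144 - 48*b (Z(b, f) = (3 + b + 3*2 + b*2)*(-16) = (3 + b + 6 + 2*b)*(-16) = (9 + 3*b)*(-16) = -144 - 48*b)
(Z(43, -25)/2172 + 2259/(-1886)) + 2964 = ((-144 - 48*43)/2172 + 2259/(-1886)) + 2964 = ((-144 - 2064)*(1/2172) + 2259*(-1/1886)) + 2964 = (-2208*1/2172 - 2259/1886) + 2964 = (-184/181 - 2259/1886) + 2964 = -755903/341366 + 2964 = 1011052921/341366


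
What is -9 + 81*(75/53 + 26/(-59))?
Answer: 218664/3127 ≈ 69.928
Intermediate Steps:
-9 + 81*(75/53 + 26/(-59)) = -9 + 81*(75*(1/53) + 26*(-1/59)) = -9 + 81*(75/53 - 26/59) = -9 + 81*(3047/3127) = -9 + 246807/3127 = 218664/3127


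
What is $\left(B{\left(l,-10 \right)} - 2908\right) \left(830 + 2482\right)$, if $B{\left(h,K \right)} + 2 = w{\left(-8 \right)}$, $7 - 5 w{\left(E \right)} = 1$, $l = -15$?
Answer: $- \frac{48169728}{5} \approx -9.634 \cdot 10^{6}$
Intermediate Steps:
$w{\left(E \right)} = \frac{6}{5}$ ($w{\left(E \right)} = \frac{7}{5} - \frac{1}{5} = \frac{6}{5}$)
$B{\left(h,K \right)} = - \frac{4}{5}$ ($B{\left(h,K \right)} = -2 + \frac{6}{5} = - \frac{4}{5}$)
$\left(B{\left(l,-10 \right)} - 2908\right) \left(830 + 2482\right) = \left(- \frac{4}{5} - 2908\right) \left(830 + 2482\right) = \left(- \frac{14544}{5}\right) 3312 = - \frac{48169728}{5}$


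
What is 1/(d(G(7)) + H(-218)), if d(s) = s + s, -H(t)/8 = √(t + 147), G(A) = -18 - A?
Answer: I/(2*(-25*I + 4*√71)) ≈ -0.0070982 + 0.0095697*I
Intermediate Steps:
H(t) = -8*√(147 + t) (H(t) = -8*√(t + 147) = -8*√(147 + t))
d(s) = 2*s
1/(d(G(7)) + H(-218)) = 1/(2*(-18 - 1*7) - 8*√(147 - 218)) = 1/(2*(-18 - 7) - 8*I*√71) = 1/(2*(-25) - 8*I*√71) = 1/(-50 - 8*I*√71)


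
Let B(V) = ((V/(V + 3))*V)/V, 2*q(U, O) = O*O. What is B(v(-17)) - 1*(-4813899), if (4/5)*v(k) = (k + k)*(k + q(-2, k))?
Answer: 34761171904/7221 ≈ 4.8139e+6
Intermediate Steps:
q(U, O) = O²/2 (q(U, O) = (O*O)/2 = O²/2)
v(k) = 5*k*(k + k²/2)/2 (v(k) = 5*((k + k)*(k + k²/2))/4 = 5*((2*k)*(k + k²/2))/4 = 5*(2*k*(k + k²/2))/4 = 5*k*(k + k²/2)/2)
B(V) = V/(3 + V) (B(V) = ((V/(3 + V))*V)/V = (V²/(3 + V))/V = V/(3 + V))
B(v(-17)) - 1*(-4813899) = ((5/4)*(-17)²*(2 - 17))/(3 + (5/4)*(-17)²*(2 - 17)) - 1*(-4813899) = ((5/4)*289*(-15))/(3 + (5/4)*289*(-15)) + 4813899 = -21675/(4*(3 - 21675/4)) + 4813899 = -21675/(4*(-21663/4)) + 4813899 = -21675/4*(-4/21663) + 4813899 = 7225/7221 + 4813899 = 34761171904/7221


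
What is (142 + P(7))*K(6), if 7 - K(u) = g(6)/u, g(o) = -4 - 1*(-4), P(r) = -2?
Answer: 980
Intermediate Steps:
g(o) = 0 (g(o) = -4 + 4 = 0)
K(u) = 7 (K(u) = 7 - 0/u = 7 - 1*0 = 7 + 0 = 7)
(142 + P(7))*K(6) = (142 - 2)*7 = 140*7 = 980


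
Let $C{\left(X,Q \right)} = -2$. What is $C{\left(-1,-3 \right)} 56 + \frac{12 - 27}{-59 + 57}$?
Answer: $- \frac{209}{2} \approx -104.5$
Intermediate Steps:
$C{\left(-1,-3 \right)} 56 + \frac{12 - 27}{-59 + 57} = \left(-2\right) 56 + \frac{12 - 27}{-59 + 57} = -112 - \frac{15}{-2} = -112 - - \frac{15}{2} = -112 + \frac{15}{2} = - \frac{209}{2}$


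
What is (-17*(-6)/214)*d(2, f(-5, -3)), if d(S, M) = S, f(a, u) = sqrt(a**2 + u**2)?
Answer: 102/107 ≈ 0.95327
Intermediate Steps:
(-17*(-6)/214)*d(2, f(-5, -3)) = (-17*(-6)/214)*2 = (102*(1/214))*2 = (51/107)*2 = 102/107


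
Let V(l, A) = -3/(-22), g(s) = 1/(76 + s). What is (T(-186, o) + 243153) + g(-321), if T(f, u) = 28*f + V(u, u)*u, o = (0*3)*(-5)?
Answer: 58296524/245 ≈ 2.3795e+5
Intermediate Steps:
V(l, A) = 3/22 (V(l, A) = -3*(-1/22) = 3/22)
o = 0 (o = 0*(-5) = 0)
T(f, u) = 28*f + 3*u/22
(T(-186, o) + 243153) + g(-321) = ((28*(-186) + (3/22)*0) + 243153) + 1/(76 - 321) = ((-5208 + 0) + 243153) + 1/(-245) = (-5208 + 243153) - 1/245 = 237945 - 1/245 = 58296524/245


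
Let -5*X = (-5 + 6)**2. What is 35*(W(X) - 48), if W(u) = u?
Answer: -1687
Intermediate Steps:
X = -1/5 (X = -(-5 + 6)**2/5 = -1/5*1**2 = -1/5*1 = -1/5 ≈ -0.20000)
35*(W(X) - 48) = 35*(-1/5 - 48) = 35*(-241/5) = -1687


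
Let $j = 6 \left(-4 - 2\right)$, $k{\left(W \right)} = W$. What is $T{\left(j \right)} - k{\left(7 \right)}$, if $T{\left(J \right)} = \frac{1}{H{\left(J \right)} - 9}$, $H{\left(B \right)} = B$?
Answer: $- \frac{316}{45} \approx -7.0222$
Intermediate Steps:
$j = -36$ ($j = 6 \left(-4 - 2\right) = 6 \left(-6\right) = -36$)
$T{\left(J \right)} = \frac{1}{-9 + J}$ ($T{\left(J \right)} = \frac{1}{J - 9} = \frac{1}{-9 + J}$)
$T{\left(j \right)} - k{\left(7 \right)} = \frac{1}{-9 - 36} - 7 = \frac{1}{-45} - 7 = - \frac{1}{45} - 7 = - \frac{316}{45}$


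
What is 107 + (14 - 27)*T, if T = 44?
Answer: -465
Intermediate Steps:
107 + (14 - 27)*T = 107 + (14 - 27)*44 = 107 - 13*44 = 107 - 572 = -465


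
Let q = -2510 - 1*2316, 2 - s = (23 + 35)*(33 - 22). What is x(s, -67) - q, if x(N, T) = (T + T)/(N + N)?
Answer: 3069403/636 ≈ 4826.1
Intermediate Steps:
s = -636 (s = 2 - (23 + 35)*(33 - 22) = 2 - 58*11 = 2 - 1*638 = 2 - 638 = -636)
x(N, T) = T/N (x(N, T) = (2*T)/((2*N)) = (2*T)*(1/(2*N)) = T/N)
q = -4826 (q = -2510 - 2316 = -4826)
x(s, -67) - q = -67/(-636) - 1*(-4826) = -67*(-1/636) + 4826 = 67/636 + 4826 = 3069403/636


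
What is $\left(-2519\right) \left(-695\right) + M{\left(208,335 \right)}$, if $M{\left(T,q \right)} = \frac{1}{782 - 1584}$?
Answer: $\frac{1404065409}{802} \approx 1.7507 \cdot 10^{6}$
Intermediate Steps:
$M{\left(T,q \right)} = - \frac{1}{802}$ ($M{\left(T,q \right)} = \frac{1}{-802} = - \frac{1}{802}$)
$\left(-2519\right) \left(-695\right) + M{\left(208,335 \right)} = \left(-2519\right) \left(-695\right) - \frac{1}{802} = 1750705 - \frac{1}{802} = \frac{1404065409}{802}$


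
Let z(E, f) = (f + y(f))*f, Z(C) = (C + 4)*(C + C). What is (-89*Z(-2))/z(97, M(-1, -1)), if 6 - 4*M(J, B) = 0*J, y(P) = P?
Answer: 1424/9 ≈ 158.22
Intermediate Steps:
M(J, B) = 3/2 (M(J, B) = 3/2 - 0*J = 3/2 - 1/4*0 = 3/2 + 0 = 3/2)
Z(C) = 2*C*(4 + C) (Z(C) = (4 + C)*(2*C) = 2*C*(4 + C))
z(E, f) = 2*f**2 (z(E, f) = (f + f)*f = (2*f)*f = 2*f**2)
(-89*Z(-2))/z(97, M(-1, -1)) = (-178*(-2)*(4 - 2))/((2*(3/2)**2)) = (-178*(-2)*2)/((2*(9/4))) = (-89*(-8))/(9/2) = 712*(2/9) = 1424/9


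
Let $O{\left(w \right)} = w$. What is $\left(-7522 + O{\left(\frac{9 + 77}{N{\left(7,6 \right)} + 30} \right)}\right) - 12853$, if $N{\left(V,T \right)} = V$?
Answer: $- \frac{753789}{37} \approx -20373.0$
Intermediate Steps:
$\left(-7522 + O{\left(\frac{9 + 77}{N{\left(7,6 \right)} + 30} \right)}\right) - 12853 = \left(-7522 + \frac{9 + 77}{7 + 30}\right) - 12853 = \left(-7522 + \frac{86}{37}\right) - 12853 = - \frac{278228}{37} - 12853 = - \frac{753789}{37}$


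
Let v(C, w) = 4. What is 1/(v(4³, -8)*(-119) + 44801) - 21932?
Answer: -972135899/44325 ≈ -21932.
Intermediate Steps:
1/(v(4³, -8)*(-119) + 44801) - 21932 = 1/(4*(-119) + 44801) - 21932 = 1/(-476 + 44801) - 21932 = 1/44325 - 21932 = -972135899/44325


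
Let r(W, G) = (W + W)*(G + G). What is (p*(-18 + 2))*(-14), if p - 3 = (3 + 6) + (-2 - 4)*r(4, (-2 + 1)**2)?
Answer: -18816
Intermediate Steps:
r(W, G) = 4*G*W (r(W, G) = (2*W)*(2*G) = 4*G*W)
p = -84 (p = 3 + ((3 + 6) + (-2 - 4)*(4*(-2 + 1)**2*4)) = 3 + (9 - 24*(-1)**2*4) = 3 + (9 - 24*4) = 3 + (9 - 6*16) = 3 + (9 - 96) = 3 - 87 = -84)
(p*(-18 + 2))*(-14) = -84*(-18 + 2)*(-14) = -84*(-16)*(-14) = 1344*(-14) = -18816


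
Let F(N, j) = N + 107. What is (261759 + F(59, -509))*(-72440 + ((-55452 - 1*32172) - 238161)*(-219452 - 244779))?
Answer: 39613386103697875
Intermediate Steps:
F(N, j) = 107 + N
(261759 + F(59, -509))*(-72440 + ((-55452 - 1*32172) - 238161)*(-219452 - 244779)) = (261759 + (107 + 59))*(-72440 + ((-55452 - 1*32172) - 238161)*(-219452 - 244779)) = (261759 + 166)*(-72440 + ((-55452 - 32172) - 238161)*(-464231)) = 261925*(-72440 + (-87624 - 238161)*(-464231)) = 261925*(-72440 - 325785*(-464231)) = 261925*(-72440 + 151239496335) = 261925*151239423895 = 39613386103697875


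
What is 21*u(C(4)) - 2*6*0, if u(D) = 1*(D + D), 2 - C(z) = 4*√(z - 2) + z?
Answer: -84 - 168*√2 ≈ -321.59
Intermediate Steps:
C(z) = 2 - z - 4*√(-2 + z) (C(z) = 2 - (4*√(z - 2) + z) = 2 - (4*√(-2 + z) + z) = 2 - (z + 4*√(-2 + z)) = 2 + (-z - 4*√(-2 + z)) = 2 - z - 4*√(-2 + z))
u(D) = 2*D (u(D) = 1*(2*D) = 2*D)
21*u(C(4)) - 2*6*0 = 21*(2*(2 - 1*4 - 4*√(-2 + 4))) - 2*6*0 = 21*(2*(2 - 4 - 4*√2)) - 12*0 = 21*(2*(-2 - 4*√2)) + 0 = 21*(-4 - 8*√2) + 0 = (-84 - 168*√2) + 0 = -84 - 168*√2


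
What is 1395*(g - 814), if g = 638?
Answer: -245520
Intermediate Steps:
1395*(g - 814) = 1395*(638 - 814) = 1395*(-176) = -245520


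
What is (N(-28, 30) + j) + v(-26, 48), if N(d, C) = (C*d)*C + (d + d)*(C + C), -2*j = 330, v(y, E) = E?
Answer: -28677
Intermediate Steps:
j = -165 (j = -1/2*330 = -165)
N(d, C) = d*C**2 + 4*C*d (N(d, C) = d*C**2 + (2*d)*(2*C) = d*C**2 + 4*C*d)
(N(-28, 30) + j) + v(-26, 48) = (30*(-28)*(4 + 30) - 165) + 48 = (30*(-28)*34 - 165) + 48 = (-28560 - 165) + 48 = -28725 + 48 = -28677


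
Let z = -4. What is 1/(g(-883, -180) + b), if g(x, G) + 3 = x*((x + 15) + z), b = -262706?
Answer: 1/507267 ≈ 1.9713e-6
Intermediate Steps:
g(x, G) = -3 + x*(11 + x) (g(x, G) = -3 + x*((x + 15) - 4) = -3 + x*((15 + x) - 4) = -3 + x*(11 + x))
1/(g(-883, -180) + b) = 1/((-3 + (-883)**2 + 11*(-883)) - 262706) = 1/((-3 + 779689 - 9713) - 262706) = 1/(769973 - 262706) = 1/507267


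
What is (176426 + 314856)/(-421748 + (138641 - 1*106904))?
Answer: -491282/390011 ≈ -1.2597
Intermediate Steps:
(176426 + 314856)/(-421748 + (138641 - 1*106904)) = 491282/(-421748 + (138641 - 106904)) = 491282/(-421748 + 31737) = 491282/(-390011) = 491282*(-1/390011) = -491282/390011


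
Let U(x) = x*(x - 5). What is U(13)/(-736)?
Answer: -13/92 ≈ -0.14130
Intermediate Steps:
U(x) = x*(-5 + x)
U(13)/(-736) = (13*(-5 + 13))/(-736) = (13*8)*(-1/736) = 104*(-1/736) = -13/92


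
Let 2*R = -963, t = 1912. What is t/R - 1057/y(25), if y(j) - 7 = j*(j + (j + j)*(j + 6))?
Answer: -21659237/5417838 ≈ -3.9978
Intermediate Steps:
R = -963/2 (R = (½)*(-963) = -963/2 ≈ -481.50)
y(j) = 7 + j*(j + 2*j*(6 + j)) (y(j) = 7 + j*(j + (j + j)*(j + 6)) = 7 + j*(j + (2*j)*(6 + j)) = 7 + j*(j + 2*j*(6 + j)))
t/R - 1057/y(25) = 1912/(-963/2) - 1057/(7 + 2*25³ + 13*25²) = 1912*(-2/963) - 1057/(7 + 2*15625 + 13*625) = -3824/963 - 1057/(7 + 31250 + 8125) = -3824/963 - 1057/39382 = -3824/963 - 1057*1/39382 = -3824/963 - 151/5626 = -21659237/5417838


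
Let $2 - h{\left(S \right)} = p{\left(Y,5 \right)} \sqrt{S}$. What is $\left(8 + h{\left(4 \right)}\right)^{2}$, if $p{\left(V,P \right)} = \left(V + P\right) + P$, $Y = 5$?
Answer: $400$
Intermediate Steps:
$p{\left(V,P \right)} = V + 2 P$ ($p{\left(V,P \right)} = \left(P + V\right) + P = V + 2 P$)
$h{\left(S \right)} = 2 - 15 \sqrt{S}$ ($h{\left(S \right)} = 2 - \left(5 + 2 \cdot 5\right) \sqrt{S} = 2 - \left(5 + 10\right) \sqrt{S} = 2 - 15 \sqrt{S}$)
$\left(8 + h{\left(4 \right)}\right)^{2} = \left(8 + \left(2 - 15 \sqrt{4}\right)\right)^{2} = \left(8 + \left(2 - 30\right)\right)^{2} = \left(8 - 28\right)^{2} = \left(-20\right)^{2} = 400$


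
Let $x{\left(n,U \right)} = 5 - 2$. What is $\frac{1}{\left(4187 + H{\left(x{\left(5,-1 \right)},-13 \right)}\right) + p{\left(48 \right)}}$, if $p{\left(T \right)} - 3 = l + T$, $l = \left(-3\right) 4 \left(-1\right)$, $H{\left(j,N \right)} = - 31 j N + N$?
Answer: $\frac{1}{5446} \approx 0.00018362$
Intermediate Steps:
$x{\left(n,U \right)} = 3$
$H{\left(j,N \right)} = N - 31 N j$ ($H{\left(j,N \right)} = - 31 N j + N = N - 31 N j$)
$l = 12$ ($l = \left(-12\right) \left(-1\right) = 12$)
$p{\left(T \right)} = 15 + T$ ($p{\left(T \right)} = 3 + \left(12 + T\right) = 15 + T$)
$\frac{1}{\left(4187 + H{\left(x{\left(5,-1 \right)},-13 \right)}\right) + p{\left(48 \right)}} = \frac{1}{\left(4187 - 13 \left(1 - 93\right)\right) + \left(15 + 48\right)} = \frac{1}{\left(4187 - 13 \left(1 - 93\right)\right) + 63} = \frac{1}{\left(4187 - -1196\right) + 63} = \frac{1}{\left(4187 + 1196\right) + 63} = \frac{1}{5383 + 63} = \frac{1}{5446}$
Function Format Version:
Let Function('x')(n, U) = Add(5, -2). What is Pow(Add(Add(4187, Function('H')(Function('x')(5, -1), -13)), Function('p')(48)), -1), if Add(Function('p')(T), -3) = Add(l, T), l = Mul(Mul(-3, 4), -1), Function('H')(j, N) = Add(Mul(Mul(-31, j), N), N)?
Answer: Rational(1, 5446) ≈ 0.00018362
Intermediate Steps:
Function('x')(n, U) = 3
Function('H')(j, N) = Add(N, Mul(-31, N, j)) (Function('H')(j, N) = Add(Mul(-31, N, j), N) = Add(N, Mul(-31, N, j)))
l = 12 (l = Mul(-12, -1) = 12)
Function('p')(T) = Add(15, T) (Function('p')(T) = Add(3, Add(12, T)) = Add(15, T))
Pow(Add(Add(4187, Function('H')(Function('x')(5, -1), -13)), Function('p')(48)), -1) = Pow(Add(Add(4187, Mul(-13, Add(1, Mul(-31, 3)))), Add(15, 48)), -1) = Pow(Add(Add(4187, Mul(-13, Add(1, -93))), 63), -1) = Pow(Add(Add(4187, Mul(-13, -92)), 63), -1) = Pow(Add(Add(4187, 1196), 63), -1) = Pow(Add(5383, 63), -1) = Pow(5446, -1) = Rational(1, 5446)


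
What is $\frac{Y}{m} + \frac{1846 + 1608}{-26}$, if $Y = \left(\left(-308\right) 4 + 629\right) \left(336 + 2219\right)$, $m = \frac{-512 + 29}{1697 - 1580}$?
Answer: $\frac{111548444}{299} \approx 3.7307 \cdot 10^{5}$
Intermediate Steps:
$m = - \frac{161}{39}$ ($m = - \frac{483}{117} = \left(-483\right) \frac{1}{117} = - \frac{161}{39} \approx -4.1282$)
$Y = -1540665$ ($Y = \left(-1232 + 629\right) 2555 = \left(-603\right) 2555 = -1540665$)
$\frac{Y}{m} + \frac{1846 + 1608}{-26} = - \frac{1540665}{- \frac{161}{39}} + \frac{1846 + 1608}{-26} = \left(-1540665\right) \left(- \frac{39}{161}\right) + 3454 \left(- \frac{1}{26}\right) = \frac{8583705}{23} - \frac{1727}{13} = \frac{111548444}{299}$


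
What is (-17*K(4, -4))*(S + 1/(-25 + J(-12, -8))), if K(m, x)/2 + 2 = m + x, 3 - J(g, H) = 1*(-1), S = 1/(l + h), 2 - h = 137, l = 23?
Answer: -323/84 ≈ -3.8452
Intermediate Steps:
h = -135 (h = 2 - 1*137 = 2 - 137 = -135)
S = -1/112 (S = 1/(23 - 135) = 1/(-112) = -1/112 ≈ -0.0089286)
J(g, H) = 4 (J(g, H) = 3 - (-1) = 3 - 1*(-1) = 3 + 1 = 4)
K(m, x) = -4 + 2*m + 2*x (K(m, x) = -4 + 2*(m + x) = -4 + (2*m + 2*x) = -4 + 2*m + 2*x)
(-17*K(4, -4))*(S + 1/(-25 + J(-12, -8))) = (-17*(-4 + 2*4 + 2*(-4)))*(-1/112 + 1/(-25 + 4)) = (-17*(-4 + 8 - 8))*(-1/112 + 1/(-21)) = (-17*(-4))*(-1/112 - 1/21) = 68*(-19/336) = -323/84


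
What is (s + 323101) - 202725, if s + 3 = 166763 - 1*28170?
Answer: 258966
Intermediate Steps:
s = 138590 (s = -3 + (166763 - 1*28170) = -3 + (166763 - 28170) = -3 + 138593 = 138590)
(s + 323101) - 202725 = (138590 + 323101) - 202725 = 461691 - 202725 = 258966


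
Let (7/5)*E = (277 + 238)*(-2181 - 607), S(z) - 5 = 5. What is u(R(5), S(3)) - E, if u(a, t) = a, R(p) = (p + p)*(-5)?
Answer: 7178750/7 ≈ 1.0255e+6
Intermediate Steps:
S(z) = 10 (S(z) = 5 + 5 = 10)
R(p) = -10*p (R(p) = (2*p)*(-5) = -10*p)
E = -7179100/7 (E = 5*((277 + 238)*(-2181 - 607))/7 = 5*(515*(-2788))/7 = (5/7)*(-1435820) = -7179100/7 ≈ -1.0256e+6)
u(R(5), S(3)) - E = -10*5 - 1*(-7179100/7) = -50 + 7179100/7 = 7178750/7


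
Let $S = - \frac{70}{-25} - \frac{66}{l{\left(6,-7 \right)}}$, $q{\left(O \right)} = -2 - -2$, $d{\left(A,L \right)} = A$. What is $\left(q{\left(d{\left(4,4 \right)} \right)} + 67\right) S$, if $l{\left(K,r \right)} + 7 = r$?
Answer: $\frac{17621}{35} \approx 503.46$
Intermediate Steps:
$l{\left(K,r \right)} = -7 + r$
$q{\left(O \right)} = 0$ ($q{\left(O \right)} = -2 + 2 = 0$)
$S = \frac{263}{35}$ ($S = - \frac{70}{-25} - \frac{66}{-7 - 7} = \left(-70\right) \left(- \frac{1}{25}\right) - \frac{66}{-14} = \frac{14}{5} - - \frac{33}{7} = \frac{14}{5} + \frac{33}{7} = \frac{263}{35} \approx 7.5143$)
$\left(q{\left(d{\left(4,4 \right)} \right)} + 67\right) S = \left(0 + 67\right) \frac{263}{35} = 67 \cdot \frac{263}{35} = \frac{17621}{35}$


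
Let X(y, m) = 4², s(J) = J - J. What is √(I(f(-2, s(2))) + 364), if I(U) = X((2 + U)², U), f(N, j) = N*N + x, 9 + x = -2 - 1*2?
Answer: 2*√95 ≈ 19.494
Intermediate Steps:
x = -13 (x = -9 + (-2 - 1*2) = -9 + (-2 - 2) = -9 - 4 = -13)
s(J) = 0
X(y, m) = 16
f(N, j) = -13 + N² (f(N, j) = N*N - 13 = N² - 13 = -13 + N²)
I(U) = 16
√(I(f(-2, s(2))) + 364) = √(16 + 364) = √380 = 2*√95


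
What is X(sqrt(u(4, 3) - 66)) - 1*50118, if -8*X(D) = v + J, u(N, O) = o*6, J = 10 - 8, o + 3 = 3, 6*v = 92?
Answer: -300721/6 ≈ -50120.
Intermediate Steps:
v = 46/3 (v = (1/6)*92 = 46/3 ≈ 15.333)
o = 0 (o = -3 + 3 = 0)
J = 2
u(N, O) = 0 (u(N, O) = 0*6 = 0)
X(D) = -13/6 (X(D) = -(46/3 + 2)/8 = -1/8*52/3 = -13/6)
X(sqrt(u(4, 3) - 66)) - 1*50118 = -13/6 - 1*50118 = -13/6 - 50118 = -300721/6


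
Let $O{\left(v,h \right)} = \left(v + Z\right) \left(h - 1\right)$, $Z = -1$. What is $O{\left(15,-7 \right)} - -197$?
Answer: $85$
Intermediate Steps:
$O{\left(v,h \right)} = \left(-1 + h\right) \left(-1 + v\right)$ ($O{\left(v,h \right)} = \left(v - 1\right) \left(h - 1\right) = \left(-1 + v\right) \left(-1 + h\right) = \left(-1 + h\right) \left(-1 + v\right)$)
$O{\left(15,-7 \right)} - -197 = \left(1 - -7 - 15 - 105\right) - -197 = \left(1 + 7 - 15 - 105\right) + 197 = -112 + 197 = 85$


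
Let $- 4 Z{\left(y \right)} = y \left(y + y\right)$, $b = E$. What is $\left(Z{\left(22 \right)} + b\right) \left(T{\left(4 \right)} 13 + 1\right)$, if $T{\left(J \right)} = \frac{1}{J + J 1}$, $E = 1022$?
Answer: $\frac{4095}{2} \approx 2047.5$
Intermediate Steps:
$T{\left(J \right)} = \frac{1}{2 J}$ ($T{\left(J \right)} = \frac{1}{J + J} = \frac{1}{2 J}$)
$b = 1022$
$Z{\left(y \right)} = - \frac{y^{2}}{2}$ ($Z{\left(y \right)} = - \frac{y \left(y + y\right)}{4} = - \frac{y 2 y}{4} = - \frac{2 y^{2}}{4} = - \frac{y^{2}}{2}$)
$\left(Z{\left(22 \right)} + b\right) \left(T{\left(4 \right)} 13 + 1\right) = \left(- \frac{22^{2}}{2} + 1022\right) \left(\frac{1}{2 \cdot 4} \cdot 13 + 1\right) = \left(\left(- \frac{1}{2}\right) 484 + 1022\right) \left(\frac{1}{2} \cdot \frac{1}{4} \cdot 13 + 1\right) = \left(-242 + 1022\right) \left(\frac{1}{8} \cdot 13 + 1\right) = 780 \left(\frac{13}{8} + 1\right) = 780 \cdot \frac{21}{8} = \frac{4095}{2}$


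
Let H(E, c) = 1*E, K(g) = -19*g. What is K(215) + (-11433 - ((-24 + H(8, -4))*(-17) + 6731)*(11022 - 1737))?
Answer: -65038373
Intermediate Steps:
H(E, c) = E
K(215) + (-11433 - ((-24 + H(8, -4))*(-17) + 6731)*(11022 - 1737)) = -19*215 + (-11433 - ((-24 + 8)*(-17) + 6731)*(11022 - 1737)) = -4085 + (-11433 - (-16*(-17) + 6731)*9285) = -4085 + (-11433 - (272 + 6731)*9285) = -4085 + (-11433 - 7003*9285) = -4085 + (-11433 - 1*65022855) = -4085 + (-11433 - 65022855) = -4085 - 65034288 = -65038373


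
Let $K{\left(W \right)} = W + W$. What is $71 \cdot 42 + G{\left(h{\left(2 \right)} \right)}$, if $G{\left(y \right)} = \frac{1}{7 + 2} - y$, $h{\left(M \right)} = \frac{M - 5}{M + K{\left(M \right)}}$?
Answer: $\frac{53687}{18} \approx 2982.6$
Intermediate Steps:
$K{\left(W \right)} = 2 W$
$h{\left(M \right)} = \frac{-5 + M}{3 M}$ ($h{\left(M \right)} = \frac{M - 5}{M + 2 M} = \frac{-5 + M}{3 M}$)
$G{\left(y \right)} = \frac{1}{9} - y$
$71 \cdot 42 + G{\left(h{\left(2 \right)} \right)} = 71 \cdot 42 - \left(- \frac{1}{9} + \frac{-5 + 2}{3 \cdot 2}\right) = 2982 - \left(- \frac{1}{9} + \frac{1}{3} \cdot \frac{1}{2} \left(-3\right)\right) = 2982 + \left(\frac{1}{9} - - \frac{1}{2}\right) = 2982 + \left(\frac{1}{9} + \frac{1}{2}\right) = 2982 + \frac{11}{18} = \frac{53687}{18}$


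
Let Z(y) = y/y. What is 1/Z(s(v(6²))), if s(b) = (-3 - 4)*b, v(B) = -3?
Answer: 1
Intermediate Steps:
s(b) = -7*b
Z(y) = 1
1/Z(s(v(6²))) = 1/1 = 1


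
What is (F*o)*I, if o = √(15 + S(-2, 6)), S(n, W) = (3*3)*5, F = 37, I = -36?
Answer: -2664*√15 ≈ -10318.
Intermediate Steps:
S(n, W) = 45 (S(n, W) = 9*5 = 45)
o = 2*√15 (o = √(15 + 45) = √60 = 2*√15 ≈ 7.7460)
(F*o)*I = (37*(2*√15))*(-36) = (74*√15)*(-36) = -2664*√15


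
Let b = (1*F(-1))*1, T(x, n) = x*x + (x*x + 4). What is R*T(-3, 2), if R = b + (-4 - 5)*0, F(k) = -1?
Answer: -22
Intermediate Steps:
T(x, n) = 4 + 2*x**2 (T(x, n) = x**2 + (x**2 + 4) = x**2 + (4 + x**2) = 4 + 2*x**2)
b = -1 (b = (1*(-1))*1 = -1*1 = -1)
R = -1 (R = -1 + (-4 - 5)*0 = -1 - 9*0 = -1 + 0 = -1)
R*T(-3, 2) = -(4 + 2*(-3)**2) = -(4 + 2*9) = -(4 + 18) = -1*22 = -22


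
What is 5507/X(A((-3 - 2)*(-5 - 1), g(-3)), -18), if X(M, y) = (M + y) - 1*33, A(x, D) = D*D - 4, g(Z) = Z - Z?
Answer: -5507/55 ≈ -100.13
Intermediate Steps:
g(Z) = 0
A(x, D) = -4 + D² (A(x, D) = D² - 4 = -4 + D²)
X(M, y) = -33 + M + y (X(M, y) = (M + y) - 33 = -33 + M + y)
5507/X(A((-3 - 2)*(-5 - 1), g(-3)), -18) = 5507/(-33 + (-4 + 0²) - 18) = 5507/(-33 + (-4 + 0) - 18) = 5507/(-33 - 4 - 18) = 5507/(-55) = 5507*(-1/55) = -5507/55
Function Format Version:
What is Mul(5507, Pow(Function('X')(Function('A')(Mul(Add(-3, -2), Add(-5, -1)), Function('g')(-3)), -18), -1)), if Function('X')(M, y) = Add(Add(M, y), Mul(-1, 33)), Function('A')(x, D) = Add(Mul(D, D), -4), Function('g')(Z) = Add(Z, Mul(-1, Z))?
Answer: Rational(-5507, 55) ≈ -100.13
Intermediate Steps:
Function('g')(Z) = 0
Function('A')(x, D) = Add(-4, Pow(D, 2)) (Function('A')(x, D) = Add(Pow(D, 2), -4) = Add(-4, Pow(D, 2)))
Function('X')(M, y) = Add(-33, M, y) (Function('X')(M, y) = Add(Add(M, y), -33) = Add(-33, M, y))
Mul(5507, Pow(Function('X')(Function('A')(Mul(Add(-3, -2), Add(-5, -1)), Function('g')(-3)), -18), -1)) = Mul(5507, Pow(Add(-33, Add(-4, Pow(0, 2)), -18), -1)) = Mul(5507, Pow(Add(-33, Add(-4, 0), -18), -1)) = Mul(5507, Pow(Add(-33, -4, -18), -1)) = Mul(5507, Pow(-55, -1)) = Mul(5507, Rational(-1, 55)) = Rational(-5507, 55)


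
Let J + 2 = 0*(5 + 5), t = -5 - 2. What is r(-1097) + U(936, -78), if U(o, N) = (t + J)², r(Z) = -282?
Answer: -201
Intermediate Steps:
t = -7
J = -2 (J = -2 + 0*(5 + 5) = -2 + 0*10 = -2 + 0 = -2)
U(o, N) = 81 (U(o, N) = (-7 - 2)² = (-9)² = 81)
r(-1097) + U(936, -78) = -282 + 81 = -201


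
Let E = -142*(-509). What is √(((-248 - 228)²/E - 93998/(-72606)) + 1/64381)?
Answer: √31600995574193479249477324134/84464918006577 ≈ 2.1046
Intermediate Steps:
E = 72278
√(((-248 - 228)²/E - 93998/(-72606)) + 1/64381) = √(((-248 - 228)²/72278 - 93998/(-72606)) + 1/64381) = √(((-476)²*(1/72278) - 93998*(-1/72606)) + 1/64381) = √((226576*(1/72278) + 46999/36303) + 1/64381) = √((113288/36139 + 46999/36303) + 1/64381) = √(5811191125/1311954117 + 1/64381) = √(374131607772742/84464918006577) = √31600995574193479249477324134/84464918006577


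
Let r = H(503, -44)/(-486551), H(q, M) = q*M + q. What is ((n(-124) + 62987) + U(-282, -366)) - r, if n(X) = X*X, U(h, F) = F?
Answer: 37949496718/486551 ≈ 77997.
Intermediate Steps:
H(q, M) = q + M*q (H(q, M) = M*q + q = q + M*q)
r = 21629/486551 (r = (503*(1 - 44))/(-486551) = (503*(-43))*(-1/486551) = -21629*(-1/486551) = 21629/486551 ≈ 0.044454)
n(X) = X²
((n(-124) + 62987) + U(-282, -366)) - r = (((-124)² + 62987) - 366) - 1*21629/486551 = ((15376 + 62987) - 366) - 21629/486551 = (78363 - 366) - 21629/486551 = 77997 - 21629/486551 = 37949496718/486551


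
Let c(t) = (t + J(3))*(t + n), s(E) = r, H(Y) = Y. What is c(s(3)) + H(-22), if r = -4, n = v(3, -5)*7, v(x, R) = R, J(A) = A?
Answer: 17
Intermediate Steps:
n = -35 (n = -5*7 = -35)
s(E) = -4
c(t) = (-35 + t)*(3 + t) (c(t) = (t + 3)*(t - 35) = (3 + t)*(-35 + t) = (-35 + t)*(3 + t))
c(s(3)) + H(-22) = (-105 + (-4)² - 32*(-4)) - 22 = (-105 + 16 + 128) - 22 = 39 - 22 = 17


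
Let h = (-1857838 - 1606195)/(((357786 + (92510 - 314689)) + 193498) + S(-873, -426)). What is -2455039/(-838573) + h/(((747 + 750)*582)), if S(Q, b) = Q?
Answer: 17123732939218763/5849014828206384 ≈ 2.9276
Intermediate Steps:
h = -3464033/328232 (h = (-1857838 - 1606195)/(((357786 + (92510 - 314689)) + 193498) - 873) = -3464033/(((357786 - 222179) + 193498) - 873) = -3464033/((135607 + 193498) - 873) = -3464033/(329105 - 873) = -3464033/328232 ≈ -10.554)
-2455039/(-838573) + h/(((747 + 750)*582)) = -2455039/(-838573) - 3464033*1/(582*(747 + 750))/328232 = -2455039*(-1/838573) - 3464033/(328232*(1497*582)) = 59879/20453 - 3464033/328232/871254 = 59879/20453 - 3464033/328232*1/871254 = 59879/20453 - 3464033/285973442928 = 17123732939218763/5849014828206384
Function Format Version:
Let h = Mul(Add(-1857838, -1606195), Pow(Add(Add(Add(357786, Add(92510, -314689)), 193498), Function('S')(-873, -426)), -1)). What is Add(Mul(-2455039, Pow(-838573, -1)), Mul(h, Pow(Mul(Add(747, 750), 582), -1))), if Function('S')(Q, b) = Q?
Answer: Rational(17123732939218763, 5849014828206384) ≈ 2.9276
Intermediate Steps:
h = Rational(-3464033, 328232) (h = Mul(Add(-1857838, -1606195), Pow(Add(Add(Add(357786, Add(92510, -314689)), 193498), -873), -1)) = Mul(-3464033, Pow(Add(Add(Add(357786, -222179), 193498), -873), -1)) = Mul(-3464033, Pow(Add(Add(135607, 193498), -873), -1)) = Mul(-3464033, Pow(Add(329105, -873), -1)) = Mul(-3464033, Pow(328232, -1)) = Mul(-3464033, Rational(1, 328232)) = Rational(-3464033, 328232) ≈ -10.554)
Add(Mul(-2455039, Pow(-838573, -1)), Mul(h, Pow(Mul(Add(747, 750), 582), -1))) = Add(Mul(-2455039, Pow(-838573, -1)), Mul(Rational(-3464033, 328232), Pow(Mul(Add(747, 750), 582), -1))) = Add(Mul(-2455039, Rational(-1, 838573)), Mul(Rational(-3464033, 328232), Pow(Mul(1497, 582), -1))) = Add(Rational(59879, 20453), Mul(Rational(-3464033, 328232), Pow(871254, -1))) = Add(Rational(59879, 20453), Mul(Rational(-3464033, 328232), Rational(1, 871254))) = Add(Rational(59879, 20453), Rational(-3464033, 285973442928)) = Rational(17123732939218763, 5849014828206384)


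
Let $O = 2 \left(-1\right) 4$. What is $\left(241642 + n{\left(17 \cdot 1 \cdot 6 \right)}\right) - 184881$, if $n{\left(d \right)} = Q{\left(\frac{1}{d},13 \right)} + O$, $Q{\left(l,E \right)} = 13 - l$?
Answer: $\frac{5790131}{102} \approx 56766.0$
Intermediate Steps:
$O = -8$ ($O = \left(-2\right) 4 = -8$)
$n{\left(d \right)} = 5 - \frac{1}{d}$ ($n{\left(d \right)} = \left(13 - \frac{1}{d}\right) - 8 = 5 - \frac{1}{d}$)
$\left(241642 + n{\left(17 \cdot 1 \cdot 6 \right)}\right) - 184881 = \left(241642 + \left(5 - \frac{1}{17 \cdot 1 \cdot 6}\right)\right) - 184881 = \left(241642 + \left(5 - \frac{1}{17 \cdot 6}\right)\right) - 184881 = \left(241642 + \left(5 - \frac{1}{102}\right)\right) - 184881 = \left(241642 + \frac{509}{102}\right) - 184881 = \frac{24647993}{102} - 184881 = \frac{5790131}{102}$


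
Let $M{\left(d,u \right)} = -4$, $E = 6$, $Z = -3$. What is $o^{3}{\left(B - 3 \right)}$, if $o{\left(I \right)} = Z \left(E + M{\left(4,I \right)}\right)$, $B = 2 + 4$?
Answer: $-216$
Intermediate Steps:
$B = 6$
$o{\left(I \right)} = -6$ ($o{\left(I \right)} = - 3 \left(6 - 4\right) = \left(-3\right) 2 = -6$)
$o^{3}{\left(B - 3 \right)} = \left(-6\right)^{3} = -216$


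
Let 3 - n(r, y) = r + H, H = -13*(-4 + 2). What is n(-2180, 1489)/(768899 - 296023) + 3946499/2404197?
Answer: 1871390514053/1136887060572 ≈ 1.6461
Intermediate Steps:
H = 26 (H = -13*(-2) = 26)
n(r, y) = -23 - r (n(r, y) = 3 - (r + 26) = 3 - (26 + r) = 3 + (-26 - r) = -23 - r)
n(-2180, 1489)/(768899 - 296023) + 3946499/2404197 = (-23 - 1*(-2180))/(768899 - 296023) + 3946499/2404197 = (-23 + 2180)/472876 + 3946499*(1/2404197) = 2157*(1/472876) + 3946499/2404197 = 2157/472876 + 3946499/2404197 = 1871390514053/1136887060572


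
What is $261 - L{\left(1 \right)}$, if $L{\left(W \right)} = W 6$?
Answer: $255$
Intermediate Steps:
$L{\left(W \right)} = 6 W$
$261 - L{\left(1 \right)} = 261 - 6 \cdot 1 = 261 - 6 = 255$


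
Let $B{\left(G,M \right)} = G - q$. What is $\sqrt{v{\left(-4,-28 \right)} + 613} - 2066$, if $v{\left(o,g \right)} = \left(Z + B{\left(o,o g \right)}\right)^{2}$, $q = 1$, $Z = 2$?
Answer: $-2066 + \sqrt{622} \approx -2041.1$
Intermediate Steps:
$B{\left(G,M \right)} = -1 + G$ ($B{\left(G,M \right)} = G - 1 = -1 + G$)
$v{\left(o,g \right)} = \left(1 + o\right)^{2}$ ($v{\left(o,g \right)} = \left(2 + \left(-1 + o\right)\right)^{2} = \left(1 + o\right)^{2}$)
$\sqrt{v{\left(-4,-28 \right)} + 613} - 2066 = \sqrt{\left(1 - 4\right)^{2} + 613} - 2066 = \sqrt{\left(-3\right)^{2} + 613} - 2066 = \sqrt{9 + 613} - 2066 = \sqrt{622} - 2066 = -2066 + \sqrt{622}$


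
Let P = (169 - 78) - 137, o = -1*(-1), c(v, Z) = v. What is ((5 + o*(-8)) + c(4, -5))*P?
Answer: -46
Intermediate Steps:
o = 1
P = -46 (P = 91 - 137 = -46)
((5 + o*(-8)) + c(4, -5))*P = ((5 + 1*(-8)) + 4)*(-46) = ((5 - 8) + 4)*(-46) = (-3 + 4)*(-46) = 1*(-46) = -46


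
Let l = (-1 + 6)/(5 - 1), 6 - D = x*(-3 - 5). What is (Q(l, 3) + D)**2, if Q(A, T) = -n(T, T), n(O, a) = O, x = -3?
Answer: 441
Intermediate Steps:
D = -18 (D = 6 - (-3)*(-3 - 5) = 6 - (-3)*(-8) = 6 - 1*24 = 6 - 24 = -18)
l = 5/4 ≈ 1.2500
Q(A, T) = -T
(Q(l, 3) + D)**2 = (-1*3 - 18)**2 = (-3 - 18)**2 = (-21)**2 = 441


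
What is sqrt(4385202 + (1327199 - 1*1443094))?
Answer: sqrt(4269307) ≈ 2066.2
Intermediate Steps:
sqrt(4385202 + (1327199 - 1*1443094)) = sqrt(4385202 + (1327199 - 1443094)) = sqrt(4385202 - 115895) = sqrt(4269307)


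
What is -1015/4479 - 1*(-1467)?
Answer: 6569678/4479 ≈ 1466.8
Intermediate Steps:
-1015/4479 - 1*(-1467) = -1015*1/4479 + 1467 = -1015/4479 + 1467 = 6569678/4479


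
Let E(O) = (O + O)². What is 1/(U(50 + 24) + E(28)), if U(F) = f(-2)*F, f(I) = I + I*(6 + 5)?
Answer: 1/1360 ≈ 0.00073529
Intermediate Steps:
E(O) = 4*O² (E(O) = (2*O)² = 4*O²)
f(I) = 12*I (f(I) = I + I*11 = I + 11*I = 12*I)
U(F) = -24*F (U(F) = (12*(-2))*F = -24*F)
1/(U(50 + 24) + E(28)) = 1/(-24*(50 + 24) + 4*28²) = 1/(-24*74 + 4*784) = 1/(-1776 + 3136) = 1/1360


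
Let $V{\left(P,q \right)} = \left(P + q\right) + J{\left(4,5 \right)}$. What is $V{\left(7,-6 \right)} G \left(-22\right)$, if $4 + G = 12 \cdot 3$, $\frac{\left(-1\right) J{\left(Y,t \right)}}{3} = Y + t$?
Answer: $18304$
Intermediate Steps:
$J{\left(Y,t \right)} = - 3 Y - 3 t$ ($J{\left(Y,t \right)} = - 3 \left(Y + t\right) = - 3 Y - 3 t$)
$V{\left(P,q \right)} = -27 + P + q$ ($V{\left(P,q \right)} = \left(P + q\right) - 27 = -27 + P + q$)
$G = 32$ ($G = -4 + 12 \cdot 3 = -4 + 36 = 32$)
$V{\left(7,-6 \right)} G \left(-22\right) = \left(-27 + 7 - 6\right) 32 \left(-22\right) = \left(-26\right) 32 \left(-22\right) = \left(-832\right) \left(-22\right) = 18304$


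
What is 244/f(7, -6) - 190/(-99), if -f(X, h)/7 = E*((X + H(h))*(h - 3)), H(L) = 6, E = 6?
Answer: 53212/27027 ≈ 1.9688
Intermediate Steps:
f(X, h) = -42*(-3 + h)*(6 + X) (f(X, h) = -42*(X + 6)*(h - 3) = -42*(6 + X)*(-3 + h) = -42*(-3 + h)*(6 + X))
244/f(7, -6) - 190/(-99) = 244/(756 - 252*(-6) + 126*7 - 42*7*(-6)) - 190/(-99) = 244/(756 + 1512 + 882 + 1764) - 190*(-1/99) = 244/4914 + 190/99 = 244*(1/4914) + 190/99 = 122/2457 + 190/99 = 53212/27027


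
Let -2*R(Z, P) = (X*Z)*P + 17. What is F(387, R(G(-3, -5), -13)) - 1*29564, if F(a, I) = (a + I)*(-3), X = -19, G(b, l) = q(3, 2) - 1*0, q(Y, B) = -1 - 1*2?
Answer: -31811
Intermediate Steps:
q(Y, B) = -3 (q(Y, B) = -1 - 2 = -3)
G(b, l) = -3 (G(b, l) = -3 - 1*0 = -3 + 0 = -3)
R(Z, P) = -17/2 + 19*P*Z/2 (R(Z, P) = -((-19*Z)*P + 17)/2 = -(-19*P*Z + 17)/2 = -(17 - 19*P*Z)/2 = -17/2 + 19*P*Z/2)
F(a, I) = -3*I - 3*a (F(a, I) = (I + a)*(-3) = -3*I - 3*a)
F(387, R(G(-3, -5), -13)) - 1*29564 = (-3*(-17/2 + (19/2)*(-13)*(-3)) - 3*387) - 1*29564 = (-3*(-17/2 + 741/2) - 1161) - 29564 = (-3*362 - 1161) - 29564 = (-1086 - 1161) - 29564 = -2247 - 29564 = -31811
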